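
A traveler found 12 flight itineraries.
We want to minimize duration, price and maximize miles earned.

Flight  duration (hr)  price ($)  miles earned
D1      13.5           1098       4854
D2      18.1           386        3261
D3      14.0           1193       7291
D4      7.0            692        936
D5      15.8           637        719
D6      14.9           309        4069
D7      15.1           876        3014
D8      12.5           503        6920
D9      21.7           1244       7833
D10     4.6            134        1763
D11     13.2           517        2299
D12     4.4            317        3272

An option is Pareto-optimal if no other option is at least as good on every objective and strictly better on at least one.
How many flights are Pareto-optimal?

D1: dominated by D8 (duration 12.5≤13.5, price 503≤1098, miles earned 6920≥4854).
D2: dominated by D6 (duration 14.9≤18.1, price 309≤386, miles earned 4069≥3261).
D3: not dominated.
D4: dominated by D10 (duration 4.6≤7.0, price 134≤692, miles earned 1763≥936).
D5: dominated by D6 (duration 14.9≤15.8, price 309≤637, miles earned 4069≥719).
D6: not dominated.
D7: dominated by D6 (duration 14.9≤15.1, price 309≤876, miles earned 4069≥3014).
D8: not dominated.
D9: not dominated (best miles earned).
D10: not dominated (best price).
D11: dominated by D8 (duration 12.5≤13.2, price 503≤517, miles earned 6920≥2299).
D12: not dominated (best duration).
Pareto-optimal: D3, D6, D8, D9, D10, D12 → 6.

6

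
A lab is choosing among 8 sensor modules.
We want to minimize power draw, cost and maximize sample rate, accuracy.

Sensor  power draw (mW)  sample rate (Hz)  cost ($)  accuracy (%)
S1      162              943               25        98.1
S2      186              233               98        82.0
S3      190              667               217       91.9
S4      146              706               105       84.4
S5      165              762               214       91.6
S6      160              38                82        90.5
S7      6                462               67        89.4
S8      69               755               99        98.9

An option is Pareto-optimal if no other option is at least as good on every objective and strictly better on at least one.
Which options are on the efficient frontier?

S1: not dominated (best sample rate).
S2: dominated by S1 (power draw 162≤186, sample rate 943≥233, cost 25≤98, accuracy 98.1≥82.0).
S3: dominated by S1 (power draw 162≤190, sample rate 943≥667, cost 25≤217, accuracy 98.1≥91.9).
S4: dominated by S8 (power draw 69≤146, sample rate 755≥706, cost 99≤105, accuracy 98.9≥84.4).
S5: dominated by S1 (power draw 162≤165, sample rate 943≥762, cost 25≤214, accuracy 98.1≥91.6).
S6: not dominated.
S7: not dominated (best power draw).
S8: not dominated (best accuracy).

S1, S6, S7, S8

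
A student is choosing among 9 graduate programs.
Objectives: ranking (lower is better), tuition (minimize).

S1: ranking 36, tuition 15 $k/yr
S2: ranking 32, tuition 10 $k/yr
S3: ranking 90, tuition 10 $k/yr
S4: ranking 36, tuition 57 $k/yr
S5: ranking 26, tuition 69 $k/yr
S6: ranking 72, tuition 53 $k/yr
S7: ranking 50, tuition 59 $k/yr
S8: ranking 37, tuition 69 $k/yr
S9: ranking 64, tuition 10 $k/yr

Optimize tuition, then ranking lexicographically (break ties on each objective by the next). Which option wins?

S2

First minimize tuition: best is 10, kept {S2, S3, S9}.
Then minimize ranking: best is 32, kept {S2}.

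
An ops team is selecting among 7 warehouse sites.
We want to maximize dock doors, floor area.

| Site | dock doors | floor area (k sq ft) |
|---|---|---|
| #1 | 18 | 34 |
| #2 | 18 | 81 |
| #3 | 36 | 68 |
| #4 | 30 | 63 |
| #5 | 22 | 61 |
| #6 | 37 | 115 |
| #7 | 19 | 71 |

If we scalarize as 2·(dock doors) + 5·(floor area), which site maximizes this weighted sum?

#6

#1: 2·18 + 5·34 = 206
#2: 2·18 + 5·81 = 441
#3: 2·36 + 5·68 = 412
#4: 2·30 + 5·63 = 375
#5: 2·22 + 5·61 = 349
#6: 2·37 + 5·115 = 649
#7: 2·19 + 5·71 = 393
Highest: #6 at 649.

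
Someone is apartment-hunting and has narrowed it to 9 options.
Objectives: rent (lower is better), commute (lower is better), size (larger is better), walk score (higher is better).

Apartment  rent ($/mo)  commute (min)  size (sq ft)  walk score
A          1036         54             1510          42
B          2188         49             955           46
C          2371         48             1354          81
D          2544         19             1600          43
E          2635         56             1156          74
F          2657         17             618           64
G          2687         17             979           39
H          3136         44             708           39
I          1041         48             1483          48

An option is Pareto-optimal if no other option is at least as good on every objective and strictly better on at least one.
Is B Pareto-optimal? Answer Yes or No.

I vs B: rent 1041≤2188, commute 48≤49, size 1483≥955, walk score 48≥46 — I is at least as good on every objective and strictly better on at least one, so I dominates B.

No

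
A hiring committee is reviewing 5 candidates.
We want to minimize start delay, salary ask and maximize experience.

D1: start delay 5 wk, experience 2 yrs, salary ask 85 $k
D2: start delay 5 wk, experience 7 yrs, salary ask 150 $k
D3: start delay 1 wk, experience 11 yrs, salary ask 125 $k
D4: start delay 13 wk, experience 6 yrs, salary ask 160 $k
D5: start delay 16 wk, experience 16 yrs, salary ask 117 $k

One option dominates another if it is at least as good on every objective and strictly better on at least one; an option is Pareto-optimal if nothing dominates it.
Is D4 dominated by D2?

D2 vs D4: start delay 5≤13, experience 7≥6, salary ask 150≤160 — D2 is at least as good on every objective with at least one strict improvement.

Yes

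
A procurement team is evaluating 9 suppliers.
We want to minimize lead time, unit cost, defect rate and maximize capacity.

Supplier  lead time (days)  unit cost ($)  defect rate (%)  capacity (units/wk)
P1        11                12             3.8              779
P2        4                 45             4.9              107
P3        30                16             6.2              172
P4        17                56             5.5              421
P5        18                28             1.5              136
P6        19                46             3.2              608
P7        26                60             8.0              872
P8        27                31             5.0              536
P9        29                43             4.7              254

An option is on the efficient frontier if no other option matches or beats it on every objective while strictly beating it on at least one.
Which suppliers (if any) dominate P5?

P1: worse on defect rate (3.8 vs 1.5).
P2: worse on unit cost (45 vs 28).
P3: worse on lead time (30 vs 18).
P4: worse on unit cost (56 vs 28).
P6: worse on lead time (19 vs 18).
P7: worse on lead time (26 vs 18).
P8: worse on lead time (27 vs 18).
P9: worse on lead time (29 vs 18).
No option dominates P5.

none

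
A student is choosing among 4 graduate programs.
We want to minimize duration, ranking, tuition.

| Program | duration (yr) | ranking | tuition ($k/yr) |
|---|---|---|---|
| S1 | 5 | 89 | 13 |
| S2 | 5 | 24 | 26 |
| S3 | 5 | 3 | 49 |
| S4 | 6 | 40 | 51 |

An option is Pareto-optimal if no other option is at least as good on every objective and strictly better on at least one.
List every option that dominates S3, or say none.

S1: worse on ranking (89 vs 3).
S2: worse on ranking (24 vs 3).
S4: worse on duration (6 vs 5).
No option dominates S3.

none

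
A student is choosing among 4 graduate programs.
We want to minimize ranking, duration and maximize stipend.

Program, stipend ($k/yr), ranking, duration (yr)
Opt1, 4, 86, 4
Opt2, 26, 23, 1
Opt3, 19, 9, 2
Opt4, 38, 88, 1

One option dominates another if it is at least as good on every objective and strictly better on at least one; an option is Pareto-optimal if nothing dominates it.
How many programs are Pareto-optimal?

Opt1: dominated by Opt2 (stipend 26≥4, ranking 23≤86, duration 1≤4).
Opt2: not dominated.
Opt3: not dominated (best ranking).
Opt4: not dominated (best stipend).
Pareto-optimal: Opt2, Opt3, Opt4 → 3.

3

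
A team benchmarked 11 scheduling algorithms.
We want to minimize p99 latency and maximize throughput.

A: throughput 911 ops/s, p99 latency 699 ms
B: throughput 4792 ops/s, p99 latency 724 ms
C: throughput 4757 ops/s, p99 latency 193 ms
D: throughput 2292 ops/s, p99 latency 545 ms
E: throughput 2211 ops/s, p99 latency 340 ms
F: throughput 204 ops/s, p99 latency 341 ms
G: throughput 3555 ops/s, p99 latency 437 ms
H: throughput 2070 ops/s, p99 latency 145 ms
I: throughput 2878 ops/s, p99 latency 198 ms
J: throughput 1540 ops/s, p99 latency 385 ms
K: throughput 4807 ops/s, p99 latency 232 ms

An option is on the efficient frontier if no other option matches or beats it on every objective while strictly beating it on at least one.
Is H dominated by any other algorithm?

A: worse on throughput (911 vs 2070).
B: worse on p99 latency (724 vs 145).
C: worse on p99 latency (193 vs 145).
D: worse on p99 latency (545 vs 145).
E: worse on p99 latency (340 vs 145).
F: worse on throughput (204 vs 2070).
G: worse on p99 latency (437 vs 145).
I: worse on p99 latency (198 vs 145).
J: worse on throughput (1540 vs 2070).
K: worse on p99 latency (232 vs 145).
No option is at least as good as H on every objective and strictly better on one.

No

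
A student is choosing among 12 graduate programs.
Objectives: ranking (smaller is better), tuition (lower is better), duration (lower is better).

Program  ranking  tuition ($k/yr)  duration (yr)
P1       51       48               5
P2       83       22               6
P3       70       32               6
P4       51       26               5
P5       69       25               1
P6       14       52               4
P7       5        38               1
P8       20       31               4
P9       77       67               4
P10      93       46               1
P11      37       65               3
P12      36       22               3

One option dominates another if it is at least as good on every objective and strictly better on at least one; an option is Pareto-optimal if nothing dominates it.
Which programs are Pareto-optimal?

P5, P7, P8, P12

P1: dominated by P4 (ranking 51≤51, tuition 26≤48, duration 5≤5).
P2: dominated by P12 (ranking 36≤83, tuition 22≤22, duration 3≤6).
P3: dominated by P4 (ranking 51≤70, tuition 26≤32, duration 5≤6).
P4: dominated by P12 (ranking 36≤51, tuition 22≤26, duration 3≤5).
P5: not dominated.
P6: dominated by P7 (ranking 5≤14, tuition 38≤52, duration 1≤4).
P7: not dominated (best ranking).
P8: not dominated.
P9: dominated by P5 (ranking 69≤77, tuition 25≤67, duration 1≤4).
P10: dominated by P5 (ranking 69≤93, tuition 25≤46, duration 1≤1).
P11: dominated by P7 (ranking 5≤37, tuition 38≤65, duration 1≤3).
P12: not dominated.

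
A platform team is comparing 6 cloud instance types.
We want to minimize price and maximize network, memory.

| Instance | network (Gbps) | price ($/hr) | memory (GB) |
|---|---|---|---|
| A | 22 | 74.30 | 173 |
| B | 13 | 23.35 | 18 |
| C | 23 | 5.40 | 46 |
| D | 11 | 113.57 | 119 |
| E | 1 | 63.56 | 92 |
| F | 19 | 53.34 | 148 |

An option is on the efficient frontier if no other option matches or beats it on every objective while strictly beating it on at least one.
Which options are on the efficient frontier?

A, C, F

A: not dominated (best memory).
B: dominated by C (network 23≥13, price 5.40≤23.35, memory 46≥18).
C: not dominated (best network).
D: dominated by A (network 22≥11, price 74.30≤113.57, memory 173≥119).
E: dominated by F (network 19≥1, price 53.34≤63.56, memory 148≥92).
F: not dominated.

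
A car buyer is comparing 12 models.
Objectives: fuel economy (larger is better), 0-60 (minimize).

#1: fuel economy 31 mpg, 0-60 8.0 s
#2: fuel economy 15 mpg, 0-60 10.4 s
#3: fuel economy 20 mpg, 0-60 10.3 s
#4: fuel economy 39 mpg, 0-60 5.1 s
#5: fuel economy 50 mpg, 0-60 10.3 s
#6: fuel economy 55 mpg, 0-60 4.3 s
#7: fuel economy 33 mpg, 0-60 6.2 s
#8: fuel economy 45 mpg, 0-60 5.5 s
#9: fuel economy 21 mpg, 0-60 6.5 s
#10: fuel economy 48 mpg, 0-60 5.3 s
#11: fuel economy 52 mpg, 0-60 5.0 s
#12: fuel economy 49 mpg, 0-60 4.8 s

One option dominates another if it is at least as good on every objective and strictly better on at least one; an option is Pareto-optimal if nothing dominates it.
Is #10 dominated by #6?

Yes

#6 vs #10: fuel economy 55≥48, 0-60 4.3≤5.3 — #6 is at least as good on every objective with at least one strict improvement.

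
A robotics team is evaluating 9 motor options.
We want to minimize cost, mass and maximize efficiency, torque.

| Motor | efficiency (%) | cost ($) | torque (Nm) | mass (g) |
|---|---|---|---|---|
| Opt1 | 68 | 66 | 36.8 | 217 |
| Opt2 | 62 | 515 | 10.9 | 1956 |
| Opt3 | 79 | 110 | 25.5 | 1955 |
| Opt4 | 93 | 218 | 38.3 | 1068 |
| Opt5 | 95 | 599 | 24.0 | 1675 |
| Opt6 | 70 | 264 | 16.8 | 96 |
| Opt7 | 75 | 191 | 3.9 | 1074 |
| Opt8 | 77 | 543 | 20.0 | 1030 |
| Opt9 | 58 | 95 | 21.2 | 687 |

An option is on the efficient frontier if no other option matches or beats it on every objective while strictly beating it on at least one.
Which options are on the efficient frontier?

Opt1, Opt3, Opt4, Opt5, Opt6, Opt7, Opt8

Opt1: not dominated (best cost).
Opt2: dominated by Opt1 (efficiency 68≥62, cost 66≤515, torque 36.8≥10.9, mass 217≤1956).
Opt3: not dominated.
Opt4: not dominated (best torque).
Opt5: not dominated (best efficiency).
Opt6: not dominated (best mass).
Opt7: not dominated.
Opt8: not dominated.
Opt9: dominated by Opt1 (efficiency 68≥58, cost 66≤95, torque 36.8≥21.2, mass 217≤687).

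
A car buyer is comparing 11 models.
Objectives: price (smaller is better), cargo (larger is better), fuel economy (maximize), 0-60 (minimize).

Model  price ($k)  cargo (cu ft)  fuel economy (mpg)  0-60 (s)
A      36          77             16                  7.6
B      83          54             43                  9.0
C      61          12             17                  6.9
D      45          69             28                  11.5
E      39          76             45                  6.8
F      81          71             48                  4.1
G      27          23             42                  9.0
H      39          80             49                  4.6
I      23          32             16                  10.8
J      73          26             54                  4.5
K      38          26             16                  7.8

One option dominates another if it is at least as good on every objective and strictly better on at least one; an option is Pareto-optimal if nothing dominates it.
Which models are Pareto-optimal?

A: not dominated.
B: dominated by E (price 39≤83, cargo 76≥54, fuel economy 45≥43, 0-60 6.8≤9.0).
C: dominated by E (price 39≤61, cargo 76≥12, fuel economy 45≥17, 0-60 6.8≤6.9).
D: dominated by E (price 39≤45, cargo 76≥69, fuel economy 45≥28, 0-60 6.8≤11.5).
E: dominated by H (price 39≤39, cargo 80≥76, fuel economy 49≥45, 0-60 4.6≤6.8).
F: not dominated (best 0-60).
G: not dominated.
H: not dominated (best cargo).
I: not dominated (best price).
J: not dominated (best fuel economy).
K: dominated by A (price 36≤38, cargo 77≥26, fuel economy 16≥16, 0-60 7.6≤7.8).

A, F, G, H, I, J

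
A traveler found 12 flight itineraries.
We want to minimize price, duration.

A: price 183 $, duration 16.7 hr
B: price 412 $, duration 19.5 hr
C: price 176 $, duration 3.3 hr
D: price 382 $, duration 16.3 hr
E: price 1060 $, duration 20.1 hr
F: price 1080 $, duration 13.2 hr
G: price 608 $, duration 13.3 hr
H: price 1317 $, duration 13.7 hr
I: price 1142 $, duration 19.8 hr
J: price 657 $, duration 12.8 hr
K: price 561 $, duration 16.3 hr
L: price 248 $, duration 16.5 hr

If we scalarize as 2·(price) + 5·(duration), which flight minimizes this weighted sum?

C

A: 2·183 + 5·16.7 = 449.5
B: 2·412 + 5·19.5 = 921.5
C: 2·176 + 5·3.3 = 368.5
D: 2·382 + 5·16.3 = 845.5
E: 2·1060 + 5·20.1 = 2220.5
F: 2·1080 + 5·13.2 = 2226.0
G: 2·608 + 5·13.3 = 1282.5
H: 2·1317 + 5·13.7 = 2702.5
I: 2·1142 + 5·19.8 = 2383.0
J: 2·657 + 5·12.8 = 1378.0
K: 2·561 + 5·16.3 = 1203.5
L: 2·248 + 5·16.5 = 578.5
Lowest: C at 368.5.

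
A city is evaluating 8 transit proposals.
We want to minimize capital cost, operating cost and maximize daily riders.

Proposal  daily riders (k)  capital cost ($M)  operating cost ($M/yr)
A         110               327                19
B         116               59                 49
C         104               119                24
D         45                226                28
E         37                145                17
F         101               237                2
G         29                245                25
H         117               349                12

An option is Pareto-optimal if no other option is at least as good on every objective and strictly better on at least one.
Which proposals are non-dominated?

A, B, C, E, F, H

A: not dominated.
B: not dominated (best capital cost).
C: not dominated.
D: dominated by C (daily riders 104≥45, capital cost 119≤226, operating cost 24≤28).
E: not dominated.
F: not dominated (best operating cost).
G: dominated by C (daily riders 104≥29, capital cost 119≤245, operating cost 24≤25).
H: not dominated (best daily riders).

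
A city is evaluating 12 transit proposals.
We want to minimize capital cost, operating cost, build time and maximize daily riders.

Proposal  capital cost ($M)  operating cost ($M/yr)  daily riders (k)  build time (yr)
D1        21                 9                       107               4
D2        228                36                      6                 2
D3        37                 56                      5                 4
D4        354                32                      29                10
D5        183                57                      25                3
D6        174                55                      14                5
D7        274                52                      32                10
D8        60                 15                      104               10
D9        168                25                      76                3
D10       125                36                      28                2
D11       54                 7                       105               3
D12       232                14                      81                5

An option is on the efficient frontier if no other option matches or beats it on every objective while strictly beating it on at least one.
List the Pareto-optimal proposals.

D1, D10, D11

D1: not dominated (best capital cost).
D2: dominated by D10 (capital cost 125≤228, operating cost 36≤36, daily riders 28≥6, build time 2≤2).
D3: dominated by D1 (capital cost 21≤37, operating cost 9≤56, daily riders 107≥5, build time 4≤4).
D4: dominated by D1 (capital cost 21≤354, operating cost 9≤32, daily riders 107≥29, build time 4≤10).
D5: dominated by D9 (capital cost 168≤183, operating cost 25≤57, daily riders 76≥25, build time 3≤3).
D6: dominated by D1 (capital cost 21≤174, operating cost 9≤55, daily riders 107≥14, build time 4≤5).
D7: dominated by D1 (capital cost 21≤274, operating cost 9≤52, daily riders 107≥32, build time 4≤10).
D8: dominated by D1 (capital cost 21≤60, operating cost 9≤15, daily riders 107≥104, build time 4≤10).
D9: dominated by D11 (capital cost 54≤168, operating cost 7≤25, daily riders 105≥76, build time 3≤3).
D10: not dominated.
D11: not dominated (best operating cost).
D12: dominated by D1 (capital cost 21≤232, operating cost 9≤14, daily riders 107≥81, build time 4≤5).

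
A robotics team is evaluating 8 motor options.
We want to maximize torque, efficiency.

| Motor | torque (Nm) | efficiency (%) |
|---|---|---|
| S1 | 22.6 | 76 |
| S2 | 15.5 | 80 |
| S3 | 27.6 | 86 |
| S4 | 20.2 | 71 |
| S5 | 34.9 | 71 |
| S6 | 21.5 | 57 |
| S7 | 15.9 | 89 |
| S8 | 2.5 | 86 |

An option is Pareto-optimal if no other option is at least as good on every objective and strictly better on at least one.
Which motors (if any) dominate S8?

S3, S7

S3: torque 27.6≥2.5, efficiency 86≥86 — dominates S8.
S7: torque 15.9≥2.5, efficiency 89≥86 — dominates S8.
Others (S1, S2, S4, S5, S6) are each worse than S8 on at least one objective.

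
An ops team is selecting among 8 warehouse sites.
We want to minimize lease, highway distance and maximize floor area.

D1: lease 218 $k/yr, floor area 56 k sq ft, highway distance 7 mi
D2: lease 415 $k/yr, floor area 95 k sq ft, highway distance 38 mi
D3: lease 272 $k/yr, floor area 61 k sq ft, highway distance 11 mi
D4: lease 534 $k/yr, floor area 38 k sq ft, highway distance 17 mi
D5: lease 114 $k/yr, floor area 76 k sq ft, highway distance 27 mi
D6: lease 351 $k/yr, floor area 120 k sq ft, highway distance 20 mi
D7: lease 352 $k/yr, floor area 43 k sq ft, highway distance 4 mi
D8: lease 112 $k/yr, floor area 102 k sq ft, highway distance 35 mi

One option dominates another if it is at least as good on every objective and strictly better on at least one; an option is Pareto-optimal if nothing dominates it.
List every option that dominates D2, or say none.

D6: lease 351≤415, floor area 120≥95, highway distance 20≤38 — dominates D2.
D8: lease 112≤415, floor area 102≥95, highway distance 35≤38 — dominates D2.
Others (D1, D3, D4, D5, D7) are each worse than D2 on at least one objective.

D6, D8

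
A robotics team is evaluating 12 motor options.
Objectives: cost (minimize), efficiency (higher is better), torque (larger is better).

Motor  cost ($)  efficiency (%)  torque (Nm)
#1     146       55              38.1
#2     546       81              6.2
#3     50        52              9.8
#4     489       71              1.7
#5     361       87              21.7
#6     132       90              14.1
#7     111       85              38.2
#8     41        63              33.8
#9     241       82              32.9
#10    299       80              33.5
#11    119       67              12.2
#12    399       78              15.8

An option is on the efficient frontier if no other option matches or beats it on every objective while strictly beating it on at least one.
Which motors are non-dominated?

#5, #6, #7, #8

#1: dominated by #7 (cost 111≤146, efficiency 85≥55, torque 38.2≥38.1).
#2: dominated by #5 (cost 361≤546, efficiency 87≥81, torque 21.7≥6.2).
#3: dominated by #8 (cost 41≤50, efficiency 63≥52, torque 33.8≥9.8).
#4: dominated by #5 (cost 361≤489, efficiency 87≥71, torque 21.7≥1.7).
#5: not dominated.
#6: not dominated (best efficiency).
#7: not dominated (best torque).
#8: not dominated (best cost).
#9: dominated by #7 (cost 111≤241, efficiency 85≥82, torque 38.2≥32.9).
#10: dominated by #7 (cost 111≤299, efficiency 85≥80, torque 38.2≥33.5).
#11: dominated by #7 (cost 111≤119, efficiency 85≥67, torque 38.2≥12.2).
#12: dominated by #5 (cost 361≤399, efficiency 87≥78, torque 21.7≥15.8).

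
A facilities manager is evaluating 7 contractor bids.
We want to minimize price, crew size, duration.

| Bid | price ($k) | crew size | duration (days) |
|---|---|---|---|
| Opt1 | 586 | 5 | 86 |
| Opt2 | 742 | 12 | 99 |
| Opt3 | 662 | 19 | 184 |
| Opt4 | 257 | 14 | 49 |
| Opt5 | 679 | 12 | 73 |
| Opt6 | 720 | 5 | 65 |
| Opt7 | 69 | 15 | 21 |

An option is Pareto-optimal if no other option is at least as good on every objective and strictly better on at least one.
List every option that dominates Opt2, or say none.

Opt1, Opt5, Opt6

Opt1: price 586≤742, crew size 5≤12, duration 86≤99 — dominates Opt2.
Opt5: price 679≤742, crew size 12≤12, duration 73≤99 — dominates Opt2.
Opt6: price 720≤742, crew size 5≤12, duration 65≤99 — dominates Opt2.
Others (Opt3, Opt4, Opt7) are each worse than Opt2 on at least one objective.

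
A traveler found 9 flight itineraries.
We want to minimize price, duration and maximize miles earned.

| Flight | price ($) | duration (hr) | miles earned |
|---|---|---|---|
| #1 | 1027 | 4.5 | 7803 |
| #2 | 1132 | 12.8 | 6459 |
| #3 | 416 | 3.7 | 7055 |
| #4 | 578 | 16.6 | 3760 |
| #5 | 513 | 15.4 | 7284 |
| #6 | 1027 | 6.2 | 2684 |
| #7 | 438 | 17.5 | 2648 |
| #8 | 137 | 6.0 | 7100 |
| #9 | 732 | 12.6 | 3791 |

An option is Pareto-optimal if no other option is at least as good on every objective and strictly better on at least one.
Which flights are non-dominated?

#1: not dominated (best miles earned).
#2: dominated by #1 (price 1027≤1132, duration 4.5≤12.8, miles earned 7803≥6459).
#3: not dominated (best duration).
#4: dominated by #3 (price 416≤578, duration 3.7≤16.6, miles earned 7055≥3760).
#5: not dominated.
#6: dominated by #1 (price 1027≤1027, duration 4.5≤6.2, miles earned 7803≥2684).
#7: dominated by #3 (price 416≤438, duration 3.7≤17.5, miles earned 7055≥2648).
#8: not dominated (best price).
#9: dominated by #3 (price 416≤732, duration 3.7≤12.6, miles earned 7055≥3791).

#1, #3, #5, #8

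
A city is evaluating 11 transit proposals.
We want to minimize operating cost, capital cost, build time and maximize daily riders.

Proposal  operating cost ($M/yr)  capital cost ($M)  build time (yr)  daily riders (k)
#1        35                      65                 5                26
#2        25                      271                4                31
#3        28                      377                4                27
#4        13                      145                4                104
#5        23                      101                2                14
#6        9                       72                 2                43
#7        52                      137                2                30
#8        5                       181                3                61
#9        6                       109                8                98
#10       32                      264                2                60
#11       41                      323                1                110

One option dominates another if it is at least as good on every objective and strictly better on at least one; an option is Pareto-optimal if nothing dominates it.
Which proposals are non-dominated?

#1, #4, #6, #8, #9, #10, #11

#1: not dominated (best capital cost).
#2: dominated by #4 (operating cost 13≤25, capital cost 145≤271, build time 4≤4, daily riders 104≥31).
#3: dominated by #2 (operating cost 25≤28, capital cost 271≤377, build time 4≤4, daily riders 31≥27).
#4: not dominated.
#5: dominated by #6 (operating cost 9≤23, capital cost 72≤101, build time 2≤2, daily riders 43≥14).
#6: not dominated.
#7: dominated by #6 (operating cost 9≤52, capital cost 72≤137, build time 2≤2, daily riders 43≥30).
#8: not dominated (best operating cost).
#9: not dominated.
#10: not dominated.
#11: not dominated (best build time).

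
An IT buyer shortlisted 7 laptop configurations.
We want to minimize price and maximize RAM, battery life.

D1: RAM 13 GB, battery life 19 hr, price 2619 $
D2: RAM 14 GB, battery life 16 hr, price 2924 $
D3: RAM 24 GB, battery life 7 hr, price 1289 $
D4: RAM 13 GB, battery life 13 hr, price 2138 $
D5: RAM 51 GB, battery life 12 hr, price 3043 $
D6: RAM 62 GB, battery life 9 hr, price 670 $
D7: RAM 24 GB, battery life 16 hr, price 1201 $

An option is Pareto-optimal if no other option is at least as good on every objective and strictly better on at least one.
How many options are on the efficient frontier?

D1: not dominated (best battery life).
D2: dominated by D7 (RAM 24≥14, battery life 16≥16, price 1201≤2924).
D3: dominated by D6 (RAM 62≥24, battery life 9≥7, price 670≤1289).
D4: dominated by D7 (RAM 24≥13, battery life 16≥13, price 1201≤2138).
D5: not dominated.
D6: not dominated (best RAM).
D7: not dominated.
Pareto-optimal: D1, D5, D6, D7 → 4.

4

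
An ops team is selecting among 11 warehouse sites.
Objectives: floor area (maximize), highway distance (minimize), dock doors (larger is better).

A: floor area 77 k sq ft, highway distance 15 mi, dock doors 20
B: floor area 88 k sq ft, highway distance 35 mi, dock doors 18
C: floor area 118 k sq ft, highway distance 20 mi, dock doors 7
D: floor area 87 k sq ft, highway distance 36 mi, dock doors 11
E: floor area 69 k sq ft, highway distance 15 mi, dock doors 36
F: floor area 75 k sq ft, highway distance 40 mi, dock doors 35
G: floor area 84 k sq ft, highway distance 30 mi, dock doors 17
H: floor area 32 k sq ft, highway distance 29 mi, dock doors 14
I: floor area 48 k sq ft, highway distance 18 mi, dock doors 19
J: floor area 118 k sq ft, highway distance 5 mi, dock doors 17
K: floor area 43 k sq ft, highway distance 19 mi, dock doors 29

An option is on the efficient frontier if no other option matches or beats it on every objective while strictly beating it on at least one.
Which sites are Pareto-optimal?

A, B, E, F, J

A: not dominated.
B: not dominated.
C: dominated by J (floor area 118≥118, highway distance 5≤20, dock doors 17≥7).
D: dominated by B (floor area 88≥87, highway distance 35≤36, dock doors 18≥11).
E: not dominated (best dock doors).
F: not dominated.
G: dominated by J (floor area 118≥84, highway distance 5≤30, dock doors 17≥17).
H: dominated by A (floor area 77≥32, highway distance 15≤29, dock doors 20≥14).
I: dominated by A (floor area 77≥48, highway distance 15≤18, dock doors 20≥19).
J: not dominated (best highway distance).
K: dominated by E (floor area 69≥43, highway distance 15≤19, dock doors 36≥29).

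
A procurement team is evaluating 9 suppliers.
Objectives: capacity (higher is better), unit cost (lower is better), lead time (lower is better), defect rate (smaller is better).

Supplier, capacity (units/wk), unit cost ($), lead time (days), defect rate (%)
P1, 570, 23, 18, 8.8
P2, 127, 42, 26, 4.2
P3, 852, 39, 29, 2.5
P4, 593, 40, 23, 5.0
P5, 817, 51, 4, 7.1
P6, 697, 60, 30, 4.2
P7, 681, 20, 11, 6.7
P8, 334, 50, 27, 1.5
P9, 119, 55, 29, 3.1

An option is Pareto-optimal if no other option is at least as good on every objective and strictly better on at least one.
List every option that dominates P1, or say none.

P7: capacity 681≥570, unit cost 20≤23, lead time 11≤18, defect rate 6.7≤8.8 — dominates P1.
Others (P2, P3, P4, P5, P6, P8, P9) are each worse than P1 on at least one objective.

P7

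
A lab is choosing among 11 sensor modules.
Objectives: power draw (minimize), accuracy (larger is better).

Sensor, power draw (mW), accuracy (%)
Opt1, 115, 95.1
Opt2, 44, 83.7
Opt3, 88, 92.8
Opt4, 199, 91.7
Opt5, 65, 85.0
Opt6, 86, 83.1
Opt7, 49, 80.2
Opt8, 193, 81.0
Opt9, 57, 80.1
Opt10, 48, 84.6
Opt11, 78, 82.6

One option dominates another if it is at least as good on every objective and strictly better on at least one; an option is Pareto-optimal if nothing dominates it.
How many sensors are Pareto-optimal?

Opt1: not dominated (best accuracy).
Opt2: not dominated (best power draw).
Opt3: not dominated.
Opt4: dominated by Opt1 (power draw 115≤199, accuracy 95.1≥91.7).
Opt5: not dominated.
Opt6: dominated by Opt2 (power draw 44≤86, accuracy 83.7≥83.1).
Opt7: dominated by Opt2 (power draw 44≤49, accuracy 83.7≥80.2).
Opt8: dominated by Opt1 (power draw 115≤193, accuracy 95.1≥81.0).
Opt9: dominated by Opt2 (power draw 44≤57, accuracy 83.7≥80.1).
Opt10: not dominated.
Opt11: dominated by Opt2 (power draw 44≤78, accuracy 83.7≥82.6).
Pareto-optimal: Opt1, Opt2, Opt3, Opt5, Opt10 → 5.

5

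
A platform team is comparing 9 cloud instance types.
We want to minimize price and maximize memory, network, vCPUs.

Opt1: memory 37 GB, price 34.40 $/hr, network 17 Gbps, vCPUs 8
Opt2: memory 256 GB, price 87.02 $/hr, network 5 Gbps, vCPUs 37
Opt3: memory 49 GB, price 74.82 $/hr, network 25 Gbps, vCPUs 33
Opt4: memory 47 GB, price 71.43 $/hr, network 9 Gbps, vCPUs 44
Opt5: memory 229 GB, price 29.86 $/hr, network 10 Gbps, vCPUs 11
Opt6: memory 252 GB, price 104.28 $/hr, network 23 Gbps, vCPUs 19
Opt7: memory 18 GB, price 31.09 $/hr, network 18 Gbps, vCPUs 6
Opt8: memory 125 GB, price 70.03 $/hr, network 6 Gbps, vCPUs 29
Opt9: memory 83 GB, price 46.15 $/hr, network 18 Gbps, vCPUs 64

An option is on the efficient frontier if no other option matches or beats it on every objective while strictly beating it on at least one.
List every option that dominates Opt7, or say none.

Opt1: worse on price (34.40 vs 31.09).
Opt2: worse on price (87.02 vs 31.09).
Opt3: worse on price (74.82 vs 31.09).
Opt4: worse on price (71.43 vs 31.09).
Opt5: worse on network (10 vs 18).
Opt6: worse on price (104.28 vs 31.09).
Opt8: worse on price (70.03 vs 31.09).
Opt9: worse on price (46.15 vs 31.09).
No option dominates Opt7.

none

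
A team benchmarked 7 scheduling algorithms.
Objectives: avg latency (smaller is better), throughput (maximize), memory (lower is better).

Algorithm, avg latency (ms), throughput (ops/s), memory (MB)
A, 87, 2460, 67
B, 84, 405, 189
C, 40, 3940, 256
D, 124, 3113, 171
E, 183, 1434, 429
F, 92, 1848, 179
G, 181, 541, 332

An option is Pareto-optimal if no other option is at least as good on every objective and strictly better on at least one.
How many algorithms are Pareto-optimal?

4

A: not dominated (best memory).
B: not dominated.
C: not dominated (best avg latency).
D: not dominated.
E: dominated by A (avg latency 87≤183, throughput 2460≥1434, memory 67≤429).
F: dominated by A (avg latency 87≤92, throughput 2460≥1848, memory 67≤179).
G: dominated by A (avg latency 87≤181, throughput 2460≥541, memory 67≤332).
Pareto-optimal: A, B, C, D → 4.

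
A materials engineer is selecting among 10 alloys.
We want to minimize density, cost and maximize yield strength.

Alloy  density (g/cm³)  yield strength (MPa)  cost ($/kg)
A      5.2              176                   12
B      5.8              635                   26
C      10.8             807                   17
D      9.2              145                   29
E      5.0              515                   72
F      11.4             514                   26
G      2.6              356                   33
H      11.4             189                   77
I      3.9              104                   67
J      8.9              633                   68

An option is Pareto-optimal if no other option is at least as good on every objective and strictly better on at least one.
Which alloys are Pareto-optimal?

A: not dominated (best cost).
B: not dominated.
C: not dominated (best yield strength).
D: dominated by A (density 5.2≤9.2, yield strength 176≥145, cost 12≤29).
E: not dominated.
F: dominated by B (density 5.8≤11.4, yield strength 635≥514, cost 26≤26).
G: not dominated (best density).
H: dominated by B (density 5.8≤11.4, yield strength 635≥189, cost 26≤77).
I: dominated by G (density 2.6≤3.9, yield strength 356≥104, cost 33≤67).
J: dominated by B (density 5.8≤8.9, yield strength 635≥633, cost 26≤68).

A, B, C, E, G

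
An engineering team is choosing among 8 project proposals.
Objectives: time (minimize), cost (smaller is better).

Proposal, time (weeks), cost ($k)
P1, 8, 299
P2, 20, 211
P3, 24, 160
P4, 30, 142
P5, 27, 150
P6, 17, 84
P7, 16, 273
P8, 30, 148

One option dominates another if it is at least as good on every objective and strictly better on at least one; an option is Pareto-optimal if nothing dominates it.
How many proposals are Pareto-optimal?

3

P1: not dominated (best time).
P2: dominated by P6 (time 17≤20, cost 84≤211).
P3: dominated by P6 (time 17≤24, cost 84≤160).
P4: dominated by P6 (time 17≤30, cost 84≤142).
P5: dominated by P6 (time 17≤27, cost 84≤150).
P6: not dominated (best cost).
P7: not dominated.
P8: dominated by P4 (time 30≤30, cost 142≤148).
Pareto-optimal: P1, P6, P7 → 3.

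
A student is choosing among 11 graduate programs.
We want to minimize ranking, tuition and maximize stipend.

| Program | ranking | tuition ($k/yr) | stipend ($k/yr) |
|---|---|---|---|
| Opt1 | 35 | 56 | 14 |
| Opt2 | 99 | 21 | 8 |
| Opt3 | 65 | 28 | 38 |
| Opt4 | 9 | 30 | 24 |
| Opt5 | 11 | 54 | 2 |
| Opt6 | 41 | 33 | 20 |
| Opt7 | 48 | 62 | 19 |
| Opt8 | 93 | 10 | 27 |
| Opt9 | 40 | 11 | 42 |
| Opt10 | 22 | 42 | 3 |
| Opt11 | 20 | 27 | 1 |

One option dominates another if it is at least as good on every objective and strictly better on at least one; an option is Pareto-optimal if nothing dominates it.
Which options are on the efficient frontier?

Opt4, Opt8, Opt9, Opt11

Opt1: dominated by Opt4 (ranking 9≤35, tuition 30≤56, stipend 24≥14).
Opt2: dominated by Opt8 (ranking 93≤99, tuition 10≤21, stipend 27≥8).
Opt3: dominated by Opt9 (ranking 40≤65, tuition 11≤28, stipend 42≥38).
Opt4: not dominated (best ranking).
Opt5: dominated by Opt4 (ranking 9≤11, tuition 30≤54, stipend 24≥2).
Opt6: dominated by Opt4 (ranking 9≤41, tuition 30≤33, stipend 24≥20).
Opt7: dominated by Opt4 (ranking 9≤48, tuition 30≤62, stipend 24≥19).
Opt8: not dominated (best tuition).
Opt9: not dominated (best stipend).
Opt10: dominated by Opt4 (ranking 9≤22, tuition 30≤42, stipend 24≥3).
Opt11: not dominated.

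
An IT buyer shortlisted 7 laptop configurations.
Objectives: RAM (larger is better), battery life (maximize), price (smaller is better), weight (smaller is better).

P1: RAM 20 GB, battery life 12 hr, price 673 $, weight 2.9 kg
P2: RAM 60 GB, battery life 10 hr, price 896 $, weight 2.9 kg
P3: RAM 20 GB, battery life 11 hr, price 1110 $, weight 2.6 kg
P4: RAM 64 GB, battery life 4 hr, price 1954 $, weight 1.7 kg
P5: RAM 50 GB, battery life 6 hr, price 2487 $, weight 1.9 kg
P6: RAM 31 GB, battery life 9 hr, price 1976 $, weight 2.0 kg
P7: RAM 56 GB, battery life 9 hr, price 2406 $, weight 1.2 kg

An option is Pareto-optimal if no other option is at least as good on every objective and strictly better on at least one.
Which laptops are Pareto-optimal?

P1: not dominated (best battery life).
P2: not dominated.
P3: not dominated.
P4: not dominated (best RAM).
P5: dominated by P7 (RAM 56≥50, battery life 9≥6, price 2406≤2487, weight 1.2≤1.9).
P6: not dominated.
P7: not dominated (best weight).

P1, P2, P3, P4, P6, P7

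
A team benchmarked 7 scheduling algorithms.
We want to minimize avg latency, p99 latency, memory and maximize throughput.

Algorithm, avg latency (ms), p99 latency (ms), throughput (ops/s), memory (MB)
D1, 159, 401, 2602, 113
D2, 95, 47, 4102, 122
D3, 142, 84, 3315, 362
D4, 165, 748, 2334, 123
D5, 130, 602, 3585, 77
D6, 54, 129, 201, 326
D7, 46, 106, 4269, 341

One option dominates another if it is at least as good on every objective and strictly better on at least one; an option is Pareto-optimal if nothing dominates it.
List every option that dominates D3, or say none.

D2

D2: avg latency 95≤142, p99 latency 47≤84, throughput 4102≥3315, memory 122≤362 — dominates D3.
Others (D1, D4, D5, D6, D7) are each worse than D3 on at least one objective.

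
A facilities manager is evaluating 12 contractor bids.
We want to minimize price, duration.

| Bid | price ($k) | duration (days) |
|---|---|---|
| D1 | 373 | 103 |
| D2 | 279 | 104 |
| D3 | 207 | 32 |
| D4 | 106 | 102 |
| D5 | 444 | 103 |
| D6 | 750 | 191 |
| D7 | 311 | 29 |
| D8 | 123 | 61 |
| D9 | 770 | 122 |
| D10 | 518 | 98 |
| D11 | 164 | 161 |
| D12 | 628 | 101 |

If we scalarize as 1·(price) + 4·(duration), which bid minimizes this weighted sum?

D1: 1·373 + 4·103 = 785
D2: 1·279 + 4·104 = 695
D3: 1·207 + 4·32 = 335
D4: 1·106 + 4·102 = 514
D5: 1·444 + 4·103 = 856
D6: 1·750 + 4·191 = 1514
D7: 1·311 + 4·29 = 427
D8: 1·123 + 4·61 = 367
D9: 1·770 + 4·122 = 1258
D10: 1·518 + 4·98 = 910
D11: 1·164 + 4·161 = 808
D12: 1·628 + 4·101 = 1032
Lowest: D3 at 335.

D3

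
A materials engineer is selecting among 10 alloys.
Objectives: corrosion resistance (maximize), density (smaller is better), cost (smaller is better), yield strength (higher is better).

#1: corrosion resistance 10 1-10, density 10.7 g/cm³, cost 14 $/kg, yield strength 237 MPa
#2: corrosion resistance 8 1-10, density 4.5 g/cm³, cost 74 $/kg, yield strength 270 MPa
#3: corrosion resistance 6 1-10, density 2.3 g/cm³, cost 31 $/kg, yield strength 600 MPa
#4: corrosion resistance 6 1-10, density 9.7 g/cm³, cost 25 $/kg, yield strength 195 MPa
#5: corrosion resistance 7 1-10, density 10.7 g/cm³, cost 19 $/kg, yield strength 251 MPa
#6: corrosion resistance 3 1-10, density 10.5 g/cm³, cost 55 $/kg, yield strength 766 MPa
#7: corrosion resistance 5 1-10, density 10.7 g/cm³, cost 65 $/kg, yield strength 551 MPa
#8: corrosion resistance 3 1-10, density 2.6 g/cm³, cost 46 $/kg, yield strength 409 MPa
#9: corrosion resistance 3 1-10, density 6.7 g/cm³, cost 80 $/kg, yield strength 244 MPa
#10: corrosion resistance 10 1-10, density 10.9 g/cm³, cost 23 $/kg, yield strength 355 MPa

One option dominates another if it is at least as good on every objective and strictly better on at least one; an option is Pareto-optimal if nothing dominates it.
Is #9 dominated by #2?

#2 vs #9: corrosion resistance 8≥3, density 4.5≤6.7, cost 74≤80, yield strength 270≥244 — #2 is at least as good on every objective with at least one strict improvement.

Yes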